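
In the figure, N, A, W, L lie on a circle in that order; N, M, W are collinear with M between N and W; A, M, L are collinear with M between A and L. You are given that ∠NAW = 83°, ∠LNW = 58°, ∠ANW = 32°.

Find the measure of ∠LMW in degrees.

1. ∠NLW = 97°  [cyclic NAWL, opposite ∠A+∠L]
2. ∠LWN = 25°  [△NWL]
3. ∠ALW = 32°  [same arc AW]
4. ∠LMW = 123°  [△WML]

∠LMW = 123°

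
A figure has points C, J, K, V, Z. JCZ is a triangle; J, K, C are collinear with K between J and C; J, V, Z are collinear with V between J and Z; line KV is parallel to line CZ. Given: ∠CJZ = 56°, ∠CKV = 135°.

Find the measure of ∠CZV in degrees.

1. ∠KJV = 56°  [K on JC, V on JZ]
2. ∠JKV = 45°  [linear pair at K on JC]
3. ∠JVK = 79°  [△JKV]
4. ∠KVZ = 101°  [linear pair at V on JZ]
5. ∠CZV = 79°  [KV∥CZ, co-interior at Z–V]

∠CZV = 79°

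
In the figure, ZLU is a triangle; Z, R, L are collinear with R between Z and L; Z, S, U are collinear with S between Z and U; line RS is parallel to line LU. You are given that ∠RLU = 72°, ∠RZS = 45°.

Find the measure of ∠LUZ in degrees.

1. ∠ULZ = 72°  [R on ray LZ]
2. ∠LZU = 45°  [R on ZL, S on ZU]
3. ∠LUZ = 63°  [△ZLU]

∠LUZ = 63°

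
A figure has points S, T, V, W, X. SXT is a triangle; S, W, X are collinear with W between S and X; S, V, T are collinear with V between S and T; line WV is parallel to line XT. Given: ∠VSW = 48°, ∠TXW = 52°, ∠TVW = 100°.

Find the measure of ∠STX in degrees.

1. ∠TSX = 48°  [W on SX, V on ST]
2. ∠SXT = 52°  [W on ray XS]
3. ∠STX = 80°  [△SXT]

∠STX = 80°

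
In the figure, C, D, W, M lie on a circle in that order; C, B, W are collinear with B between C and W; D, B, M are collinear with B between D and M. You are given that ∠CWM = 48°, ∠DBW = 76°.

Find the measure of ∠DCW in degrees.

1. ∠CDM = 48°  [same arc CM]
2. ∠CBD = 104°  [linear pair at B on CW]
3. ∠DCW = 28°  [△CBD]

∠DCW = 28°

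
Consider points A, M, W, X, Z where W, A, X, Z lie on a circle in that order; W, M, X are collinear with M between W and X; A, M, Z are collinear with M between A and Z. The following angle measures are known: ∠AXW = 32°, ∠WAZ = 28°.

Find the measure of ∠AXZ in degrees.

∠AXZ = 60°

1. ∠AZW = 32°  [same arc WA]
2. ∠AWZ = 120°  [△WAZ]
3. ∠AXZ = 60°  [cyclic WAXZ, opposite ∠W+∠X]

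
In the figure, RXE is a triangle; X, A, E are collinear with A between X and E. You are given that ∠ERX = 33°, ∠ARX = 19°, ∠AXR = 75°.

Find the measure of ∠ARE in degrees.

∠ARE = 14°

1. ∠RAX = 86°  [△RXA]
2. ∠EXR = 75°  [A on ray XE]
3. ∠EAR = 94°  [linear pair at A on XE]
4. ∠REX = 72°  [△RXE]
5. ∠AER = 72°  [A on ray EX]
6. ∠ARE = 14°  [△RAE]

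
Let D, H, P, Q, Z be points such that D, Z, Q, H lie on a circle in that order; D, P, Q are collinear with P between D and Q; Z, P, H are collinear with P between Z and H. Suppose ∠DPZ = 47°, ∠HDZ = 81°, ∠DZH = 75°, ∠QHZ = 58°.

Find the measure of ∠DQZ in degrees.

1. ∠QPZ = 133°  [linear pair at P on DQ]
2. ∠HQZ = 99°  [cyclic DZQH, opposite ∠D+∠Q]
3. ∠HZQ = 23°  [△ZQH]
4. ∠DQZ = 24°  [△ZPQ]

∠DQZ = 24°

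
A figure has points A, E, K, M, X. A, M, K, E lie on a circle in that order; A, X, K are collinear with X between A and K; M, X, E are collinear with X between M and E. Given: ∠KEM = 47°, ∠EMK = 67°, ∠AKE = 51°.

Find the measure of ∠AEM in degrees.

∠AEM = 15°

1. ∠EXK = 82°  [△KXE]
2. ∠EAK = 67°  [same arc KE]
3. ∠AXE = 98°  [linear pair at X on AK]
4. ∠AEM = 15°  [△AXE]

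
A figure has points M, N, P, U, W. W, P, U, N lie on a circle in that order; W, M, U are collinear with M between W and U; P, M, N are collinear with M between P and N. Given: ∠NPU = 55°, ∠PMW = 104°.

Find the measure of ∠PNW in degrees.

1. ∠NWU = 55°  [same arc UN]
2. ∠NMU = 104°  [vertical angles at M]
3. ∠NMW = 76°  [linear pair at M on WU]
4. ∠PNW = 49°  [△WMN]

∠PNW = 49°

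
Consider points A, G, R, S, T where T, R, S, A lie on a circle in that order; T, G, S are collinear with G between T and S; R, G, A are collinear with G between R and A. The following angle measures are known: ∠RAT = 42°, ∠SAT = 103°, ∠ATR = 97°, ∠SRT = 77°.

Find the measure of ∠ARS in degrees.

∠ARS = 36°

1. ∠RST = 42°  [same arc TR]
2. ∠ASR = 83°  [cyclic TRSA, opposite ∠T+∠S]
3. ∠RTS = 61°  [△TRS]
4. ∠RAS = 61°  [same arc RS]
5. ∠ARS = 36°  [△RSA]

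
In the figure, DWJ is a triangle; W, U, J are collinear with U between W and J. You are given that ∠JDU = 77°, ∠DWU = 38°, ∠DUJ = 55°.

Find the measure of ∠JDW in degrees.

1. ∠DJU = 48°  [△DUJ]
2. ∠DWJ = 38°  [U on ray WJ]
3. ∠DJW = 48°  [U on ray JW]
4. ∠JDW = 94°  [△DWJ]

∠JDW = 94°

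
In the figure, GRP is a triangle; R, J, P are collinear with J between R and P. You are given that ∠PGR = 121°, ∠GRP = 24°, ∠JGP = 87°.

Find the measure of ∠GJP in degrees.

∠GJP = 58°

1. ∠GPR = 35°  [△GRP]
2. ∠GPJ = 35°  [J on ray PR]
3. ∠GJP = 58°  [△GJP]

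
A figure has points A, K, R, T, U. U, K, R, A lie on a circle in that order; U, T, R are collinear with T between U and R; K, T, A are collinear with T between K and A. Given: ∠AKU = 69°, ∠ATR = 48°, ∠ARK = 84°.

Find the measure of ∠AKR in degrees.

∠AKR = 33°

1. ∠ARU = 69°  [same arc UA]
2. ∠KAR = 63°  [△RTA]
3. ∠AKR = 33°  [△KRA]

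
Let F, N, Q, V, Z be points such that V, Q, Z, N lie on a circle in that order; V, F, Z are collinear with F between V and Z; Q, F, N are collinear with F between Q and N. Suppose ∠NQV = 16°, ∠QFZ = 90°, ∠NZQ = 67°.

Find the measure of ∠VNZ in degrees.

1. ∠NZV = 16°  [same arc VN]
2. ∠NFV = 90°  [vertical angles at F]
3. ∠NVQ = 113°  [cyclic VQZN, opposite ∠V+∠Z]
4. ∠QNV = 51°  [△VQN]
5. ∠NVZ = 39°  [△VFN]
6. ∠VNZ = 125°  [△VZN]

∠VNZ = 125°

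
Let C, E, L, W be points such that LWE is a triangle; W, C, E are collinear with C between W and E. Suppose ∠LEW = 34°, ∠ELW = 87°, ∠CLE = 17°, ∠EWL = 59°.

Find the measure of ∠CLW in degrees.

1. ∠CEL = 34°  [C on ray EW]
2. ∠ECL = 129°  [△LCE]
3. ∠CWL = 59°  [C on ray WE]
4. ∠LCW = 51°  [linear pair at C on WE]
5. ∠CLW = 70°  [△LWC]

∠CLW = 70°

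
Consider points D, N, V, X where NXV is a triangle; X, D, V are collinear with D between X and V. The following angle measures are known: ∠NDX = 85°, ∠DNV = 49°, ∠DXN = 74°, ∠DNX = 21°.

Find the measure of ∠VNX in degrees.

∠VNX = 70°

1. ∠NDV = 95°  [linear pair at D on XV]
2. ∠DVN = 36°  [△NDV]
3. ∠NXV = 74°  [D on ray XV]
4. ∠NVX = 36°  [D on ray VX]
5. ∠VNX = 70°  [△NXV]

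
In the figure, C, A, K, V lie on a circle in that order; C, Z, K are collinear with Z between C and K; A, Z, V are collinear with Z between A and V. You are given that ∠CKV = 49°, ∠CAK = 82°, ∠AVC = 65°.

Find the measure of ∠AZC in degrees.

∠AZC = 98°

1. ∠CAV = 49°  [same arc CV]
2. ∠AKC = 65°  [same arc CA]
3. ∠ACK = 33°  [△CAK]
4. ∠AZC = 98°  [△CZA]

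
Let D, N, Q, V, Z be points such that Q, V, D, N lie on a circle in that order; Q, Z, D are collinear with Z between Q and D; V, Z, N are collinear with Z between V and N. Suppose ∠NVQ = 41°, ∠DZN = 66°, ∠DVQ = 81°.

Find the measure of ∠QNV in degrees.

∠QNV = 26°

1. ∠NDQ = 41°  [same arc QN]
2. ∠NZQ = 114°  [linear pair at Z on QD]
3. ∠DNQ = 99°  [cyclic QVDN, opposite ∠V+∠N]
4. ∠DQN = 40°  [△QDN]
5. ∠QNV = 26°  [△QZN]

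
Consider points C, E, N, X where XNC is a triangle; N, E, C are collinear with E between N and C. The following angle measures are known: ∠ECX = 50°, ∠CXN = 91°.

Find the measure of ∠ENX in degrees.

1. ∠NCX = 50°  [E on ray CN]
2. ∠CNX = 39°  [△XNC]
3. ∠ENX = 39°  [E on ray NC]

∠ENX = 39°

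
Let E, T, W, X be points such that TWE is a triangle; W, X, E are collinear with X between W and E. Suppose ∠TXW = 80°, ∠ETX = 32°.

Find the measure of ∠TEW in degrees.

1. ∠EXT = 100°  [linear pair at X on WE]
2. ∠TEX = 48°  [△TXE]
3. ∠TEW = 48°  [X on ray EW]

∠TEW = 48°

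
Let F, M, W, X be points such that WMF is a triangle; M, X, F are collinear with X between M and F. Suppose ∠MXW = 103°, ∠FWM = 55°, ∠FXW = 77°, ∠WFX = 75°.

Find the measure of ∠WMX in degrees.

1. ∠MFW = 75°  [X on ray FM]
2. ∠FMW = 50°  [△WMF]
3. ∠WMX = 50°  [X on ray MF]

∠WMX = 50°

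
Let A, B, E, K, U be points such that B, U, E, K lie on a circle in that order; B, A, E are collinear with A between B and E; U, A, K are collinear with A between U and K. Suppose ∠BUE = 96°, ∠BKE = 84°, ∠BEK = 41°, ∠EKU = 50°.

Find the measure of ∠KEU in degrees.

1. ∠EBK = 55°  [△BEK]
2. ∠EUK = 55°  [same arc EK]
3. ∠KEU = 75°  [△UEK]

∠KEU = 75°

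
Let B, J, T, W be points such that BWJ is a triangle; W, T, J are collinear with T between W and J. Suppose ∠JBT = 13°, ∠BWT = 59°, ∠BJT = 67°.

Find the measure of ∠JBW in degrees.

1. ∠BWJ = 59°  [T on ray WJ]
2. ∠BJW = 67°  [T on ray JW]
3. ∠JBW = 54°  [△BWJ]

∠JBW = 54°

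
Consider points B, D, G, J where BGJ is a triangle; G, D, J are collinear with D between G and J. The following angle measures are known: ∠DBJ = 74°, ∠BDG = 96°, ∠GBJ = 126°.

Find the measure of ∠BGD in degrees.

1. ∠BDJ = 84°  [linear pair at D on GJ]
2. ∠BJD = 22°  [△BDJ]
3. ∠BJG = 22°  [D on ray JG]
4. ∠BGJ = 32°  [△BGJ]
5. ∠BGD = 32°  [D on ray GJ]

∠BGD = 32°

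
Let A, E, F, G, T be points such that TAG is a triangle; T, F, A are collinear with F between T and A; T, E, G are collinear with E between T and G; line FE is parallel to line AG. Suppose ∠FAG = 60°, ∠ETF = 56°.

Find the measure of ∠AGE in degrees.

∠AGE = 64°

1. ∠GAT = 60°  [F on ray AT]
2. ∠ATG = 56°  [F on TA, E on TG]
3. ∠AGT = 64°  [△TAG]
4. ∠AGE = 64°  [E on ray GT]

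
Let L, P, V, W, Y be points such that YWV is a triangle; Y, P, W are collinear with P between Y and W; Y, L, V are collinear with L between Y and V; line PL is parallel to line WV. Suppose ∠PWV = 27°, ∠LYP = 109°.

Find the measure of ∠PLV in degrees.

1. ∠VWY = 27°  [P on ray WY]
2. ∠VYW = 109°  [P on YW, L on YV]
3. ∠WVY = 44°  [△YWV]
4. ∠PLY = 44°  [PL∥WV, corresponding at L]
5. ∠PLV = 136°  [linear pair at L on YV]

∠PLV = 136°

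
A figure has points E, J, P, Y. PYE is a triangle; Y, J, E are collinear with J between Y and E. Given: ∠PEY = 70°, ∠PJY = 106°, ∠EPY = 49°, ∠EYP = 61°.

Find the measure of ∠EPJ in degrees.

1. ∠JEP = 70°  [J on ray EY]
2. ∠EJP = 74°  [linear pair at J on YE]
3. ∠EPJ = 36°  [△PJE]

∠EPJ = 36°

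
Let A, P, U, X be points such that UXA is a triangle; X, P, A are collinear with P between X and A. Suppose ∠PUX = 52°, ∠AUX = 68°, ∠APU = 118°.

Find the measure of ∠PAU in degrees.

1. ∠UPX = 62°  [linear pair at P on XA]
2. ∠PXU = 66°  [△UXP]
3. ∠AXU = 66°  [P on ray XA]
4. ∠UAX = 46°  [△UXA]
5. ∠PAU = 46°  [P on ray AX]

∠PAU = 46°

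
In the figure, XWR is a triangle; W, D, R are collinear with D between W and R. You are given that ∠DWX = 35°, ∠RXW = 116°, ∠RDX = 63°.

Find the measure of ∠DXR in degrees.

1. ∠RWX = 35°  [D on ray WR]
2. ∠WRX = 29°  [△XWR]
3. ∠DRX = 29°  [D on ray RW]
4. ∠DXR = 88°  [△XDR]

∠DXR = 88°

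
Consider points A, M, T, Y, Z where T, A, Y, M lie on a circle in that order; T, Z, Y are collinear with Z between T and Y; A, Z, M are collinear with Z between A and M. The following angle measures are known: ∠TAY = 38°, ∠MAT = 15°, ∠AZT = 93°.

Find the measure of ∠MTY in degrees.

1. ∠TMY = 142°  [cyclic TAYM, opposite ∠A+∠M]
2. ∠MYT = 15°  [same arc TM]
3. ∠MTY = 23°  [△TYM]

∠MTY = 23°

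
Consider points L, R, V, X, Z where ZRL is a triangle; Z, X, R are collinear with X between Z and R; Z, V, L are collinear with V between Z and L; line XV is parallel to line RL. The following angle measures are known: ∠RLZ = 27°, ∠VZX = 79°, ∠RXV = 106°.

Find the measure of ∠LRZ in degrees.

1. ∠XVZ = 27°  [XV∥RL, corresponding at V]
2. ∠VXZ = 74°  [△ZXV]
3. ∠LRZ = 74°  [XV∥RL, corresponding at X]

∠LRZ = 74°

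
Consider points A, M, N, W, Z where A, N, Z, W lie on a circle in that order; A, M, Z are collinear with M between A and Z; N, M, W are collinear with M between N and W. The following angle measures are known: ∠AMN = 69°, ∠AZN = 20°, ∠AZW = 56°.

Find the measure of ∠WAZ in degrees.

1. ∠WMZ = 69°  [vertical angles at M]
2. ∠AWN = 20°  [same arc AN]
3. ∠AMW = 111°  [linear pair at M on AZ]
4. ∠WAZ = 49°  [△AMW]

∠WAZ = 49°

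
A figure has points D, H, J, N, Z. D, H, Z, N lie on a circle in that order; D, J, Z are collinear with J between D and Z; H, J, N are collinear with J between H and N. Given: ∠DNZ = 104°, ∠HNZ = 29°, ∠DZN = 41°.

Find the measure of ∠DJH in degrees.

1. ∠HDZ = 29°  [same arc HZ]
2. ∠DHN = 41°  [same arc DN]
3. ∠DJH = 110°  [△DJH]

∠DJH = 110°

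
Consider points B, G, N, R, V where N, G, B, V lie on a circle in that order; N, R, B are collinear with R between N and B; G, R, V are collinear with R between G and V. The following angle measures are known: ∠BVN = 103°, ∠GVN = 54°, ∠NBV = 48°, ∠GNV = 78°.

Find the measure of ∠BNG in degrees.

∠BNG = 49°

1. ∠BGN = 77°  [cyclic NGBV, opposite ∠G+∠V]
2. ∠GBN = 54°  [same arc NG]
3. ∠BNG = 49°  [△NGB]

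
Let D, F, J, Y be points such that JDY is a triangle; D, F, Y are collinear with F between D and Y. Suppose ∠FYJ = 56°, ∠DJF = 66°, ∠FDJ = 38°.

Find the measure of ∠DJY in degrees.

∠DJY = 86°

1. ∠DYJ = 56°  [F on ray YD]
2. ∠JDY = 38°  [F on ray DY]
3. ∠DJY = 86°  [△JDY]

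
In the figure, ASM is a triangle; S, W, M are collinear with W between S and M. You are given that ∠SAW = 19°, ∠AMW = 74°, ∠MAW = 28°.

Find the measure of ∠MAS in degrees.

∠MAS = 47°

1. ∠AWM = 78°  [△AWM]
2. ∠AMS = 74°  [W on ray MS]
3. ∠AWS = 102°  [linear pair at W on SM]
4. ∠ASW = 59°  [△ASW]
5. ∠ASM = 59°  [W on ray SM]
6. ∠MAS = 47°  [△ASM]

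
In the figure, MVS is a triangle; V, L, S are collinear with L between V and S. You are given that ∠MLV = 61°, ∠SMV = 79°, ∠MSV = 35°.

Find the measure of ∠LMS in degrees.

∠LMS = 26°

1. ∠MLS = 119°  [linear pair at L on VS]
2. ∠LSM = 35°  [L on ray SV]
3. ∠LMS = 26°  [△MLS]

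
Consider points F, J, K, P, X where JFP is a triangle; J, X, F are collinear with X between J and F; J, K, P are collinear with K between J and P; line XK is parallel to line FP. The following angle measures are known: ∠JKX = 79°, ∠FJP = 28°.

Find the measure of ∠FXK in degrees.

1. ∠FPJ = 79°  [XK∥FP, corresponding at K]
2. ∠JFP = 73°  [△JFP]
3. ∠JXK = 73°  [XK∥FP, corresponding at X]
4. ∠FXK = 107°  [linear pair at X on JF]

∠FXK = 107°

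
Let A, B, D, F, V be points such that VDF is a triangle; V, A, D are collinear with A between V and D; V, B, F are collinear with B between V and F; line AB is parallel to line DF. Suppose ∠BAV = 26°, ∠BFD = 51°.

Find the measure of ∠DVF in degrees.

∠DVF = 103°

1. ∠FDV = 26°  [AB∥DF, corresponding at A]
2. ∠DFV = 51°  [B on ray FV]
3. ∠DVF = 103°  [△VDF]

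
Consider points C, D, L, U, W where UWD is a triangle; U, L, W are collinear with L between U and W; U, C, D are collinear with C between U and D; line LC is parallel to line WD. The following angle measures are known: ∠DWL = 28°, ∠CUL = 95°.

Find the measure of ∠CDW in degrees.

1. ∠DWU = 28°  [L on ray WU]
2. ∠DUW = 95°  [L on UW, C on UD]
3. ∠UDW = 57°  [△UWD]
4. ∠CDW = 57°  [C on ray DU]

∠CDW = 57°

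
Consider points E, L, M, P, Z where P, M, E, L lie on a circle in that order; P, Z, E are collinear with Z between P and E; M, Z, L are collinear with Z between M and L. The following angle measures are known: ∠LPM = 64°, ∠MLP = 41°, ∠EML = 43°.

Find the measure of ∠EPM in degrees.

1. ∠LEM = 116°  [cyclic PMEL, opposite ∠P+∠E]
2. ∠ELM = 21°  [△MEL]
3. ∠EPM = 21°  [same arc ME]

∠EPM = 21°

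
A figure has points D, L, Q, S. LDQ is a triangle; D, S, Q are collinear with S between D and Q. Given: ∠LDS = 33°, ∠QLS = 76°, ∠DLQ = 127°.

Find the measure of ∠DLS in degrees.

∠DLS = 51°

1. ∠LDQ = 33°  [S on ray DQ]
2. ∠DQL = 20°  [△LDQ]
3. ∠LQS = 20°  [S on ray QD]
4. ∠LSQ = 84°  [△LSQ]
5. ∠DSL = 96°  [linear pair at S on DQ]
6. ∠DLS = 51°  [△LDS]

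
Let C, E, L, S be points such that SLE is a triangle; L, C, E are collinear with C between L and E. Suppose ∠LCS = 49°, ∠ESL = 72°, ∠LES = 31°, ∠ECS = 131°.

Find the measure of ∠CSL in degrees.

∠CSL = 54°

1. ∠ELS = 77°  [△SLE]
2. ∠CLS = 77°  [C on ray LE]
3. ∠CSL = 54°  [△SLC]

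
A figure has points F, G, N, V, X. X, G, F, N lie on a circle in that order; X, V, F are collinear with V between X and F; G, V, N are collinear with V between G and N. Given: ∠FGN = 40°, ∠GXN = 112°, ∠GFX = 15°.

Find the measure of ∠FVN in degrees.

1. ∠FXN = 40°  [same arc FN]
2. ∠GNX = 15°  [same arc XG]
3. ∠NVX = 125°  [△XVN]
4. ∠FVN = 55°  [linear pair at V on XF]

∠FVN = 55°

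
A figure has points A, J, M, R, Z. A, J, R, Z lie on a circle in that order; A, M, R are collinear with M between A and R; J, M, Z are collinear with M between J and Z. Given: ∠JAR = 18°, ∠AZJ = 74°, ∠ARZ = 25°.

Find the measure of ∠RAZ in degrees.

∠RAZ = 63°

1. ∠JZR = 18°  [same arc JR]
2. ∠RMZ = 137°  [△RMZ]
3. ∠AMZ = 43°  [linear pair at M on AR]
4. ∠RAZ = 63°  [△AMZ]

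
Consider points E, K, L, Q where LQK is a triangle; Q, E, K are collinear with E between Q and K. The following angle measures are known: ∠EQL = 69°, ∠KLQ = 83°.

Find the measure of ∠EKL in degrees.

1. ∠KQL = 69°  [E on ray QK]
2. ∠LKQ = 28°  [△LQK]
3. ∠EKL = 28°  [E on ray KQ]

∠EKL = 28°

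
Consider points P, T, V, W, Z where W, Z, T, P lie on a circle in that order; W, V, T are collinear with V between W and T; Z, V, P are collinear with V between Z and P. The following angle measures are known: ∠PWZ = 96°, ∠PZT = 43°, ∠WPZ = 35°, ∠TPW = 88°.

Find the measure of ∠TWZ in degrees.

∠TWZ = 53°

1. ∠PTZ = 84°  [cyclic WZTP, opposite ∠W+∠T]
2. ∠TPZ = 53°  [△ZTP]
3. ∠TWZ = 53°  [same arc ZT]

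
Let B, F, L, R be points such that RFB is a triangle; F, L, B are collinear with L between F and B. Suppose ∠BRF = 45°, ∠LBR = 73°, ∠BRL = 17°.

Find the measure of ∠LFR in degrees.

∠LFR = 62°

1. ∠FBR = 73°  [L on ray BF]
2. ∠BFR = 62°  [△RFB]
3. ∠LFR = 62°  [L on ray FB]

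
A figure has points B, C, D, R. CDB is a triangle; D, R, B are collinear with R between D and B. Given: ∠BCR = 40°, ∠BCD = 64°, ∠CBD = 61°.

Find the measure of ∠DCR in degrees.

∠DCR = 24°

1. ∠BDC = 55°  [△CDB]
2. ∠CBR = 61°  [R on ray BD]
3. ∠CDR = 55°  [R on ray DB]
4. ∠BRC = 79°  [△CRB]
5. ∠CRD = 101°  [linear pair at R on DB]
6. ∠DCR = 24°  [△CDR]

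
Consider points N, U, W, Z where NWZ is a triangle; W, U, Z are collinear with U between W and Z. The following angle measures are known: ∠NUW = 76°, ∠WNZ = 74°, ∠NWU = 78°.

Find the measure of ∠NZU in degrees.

∠NZU = 28°

1. ∠NWZ = 78°  [U on ray WZ]
2. ∠NZW = 28°  [△NWZ]
3. ∠NZU = 28°  [U on ray ZW]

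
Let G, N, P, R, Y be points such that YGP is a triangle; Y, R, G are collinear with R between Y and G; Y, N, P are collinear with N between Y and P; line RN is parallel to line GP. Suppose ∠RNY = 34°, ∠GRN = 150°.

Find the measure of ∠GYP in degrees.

∠GYP = 116°

1. ∠NRY = 30°  [linear pair at R on YG]
2. ∠NYR = 116°  [△YRN]
3. ∠GYP = 116°  [R on YG, N on YP]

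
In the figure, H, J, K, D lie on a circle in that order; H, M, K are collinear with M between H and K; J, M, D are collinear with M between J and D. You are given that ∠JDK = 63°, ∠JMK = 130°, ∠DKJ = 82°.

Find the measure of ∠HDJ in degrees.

∠HDJ = 15°

1. ∠DJK = 35°  [△JKD]
2. ∠DMH = 130°  [vertical angles at M]
3. ∠DHK = 35°  [same arc KD]
4. ∠HDJ = 15°  [△HMD]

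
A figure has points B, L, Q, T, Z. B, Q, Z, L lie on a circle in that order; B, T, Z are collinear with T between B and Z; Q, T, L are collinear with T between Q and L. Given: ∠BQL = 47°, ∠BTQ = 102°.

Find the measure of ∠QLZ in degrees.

∠QLZ = 31°

1. ∠BZL = 47°  [same arc BL]
2. ∠LTZ = 102°  [vertical angles at T]
3. ∠QLZ = 31°  [△ZTL]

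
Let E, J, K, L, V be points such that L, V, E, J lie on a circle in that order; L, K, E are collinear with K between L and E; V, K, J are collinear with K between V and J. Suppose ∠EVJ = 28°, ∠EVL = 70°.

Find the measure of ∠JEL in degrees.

∠JEL = 42°

1. ∠ELJ = 28°  [same arc EJ]
2. ∠EJL = 110°  [cyclic LVEJ, opposite ∠V+∠J]
3. ∠JEL = 42°  [△LEJ]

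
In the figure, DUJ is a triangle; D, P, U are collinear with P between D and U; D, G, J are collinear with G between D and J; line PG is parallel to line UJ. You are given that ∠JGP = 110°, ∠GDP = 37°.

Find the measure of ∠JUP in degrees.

1. ∠DGP = 70°  [linear pair at G on DJ]
2. ∠DPG = 73°  [△DPG]
3. ∠GPU = 107°  [linear pair at P on DU]
4. ∠JUP = 73°  [PG∥UJ, co-interior at U–P]

∠JUP = 73°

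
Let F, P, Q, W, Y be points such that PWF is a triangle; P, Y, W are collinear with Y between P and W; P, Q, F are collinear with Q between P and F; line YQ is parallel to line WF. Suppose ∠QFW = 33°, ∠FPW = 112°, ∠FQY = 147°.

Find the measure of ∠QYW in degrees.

1. ∠PFW = 33°  [Q on ray FP]
2. ∠FWP = 35°  [△PWF]
3. ∠PYQ = 35°  [YQ∥WF, corresponding at Y]
4. ∠QYW = 145°  [linear pair at Y on PW]

∠QYW = 145°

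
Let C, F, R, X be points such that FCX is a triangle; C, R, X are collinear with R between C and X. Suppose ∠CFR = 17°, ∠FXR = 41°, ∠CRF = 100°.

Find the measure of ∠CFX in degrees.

∠CFX = 76°

1. ∠FCR = 63°  [△FCR]
2. ∠CXF = 41°  [R on ray XC]
3. ∠FCX = 63°  [R on ray CX]
4. ∠CFX = 76°  [△FCX]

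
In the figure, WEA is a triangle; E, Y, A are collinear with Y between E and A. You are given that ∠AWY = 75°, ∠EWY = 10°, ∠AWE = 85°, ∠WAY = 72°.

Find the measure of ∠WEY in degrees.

∠WEY = 23°

1. ∠AYW = 33°  [△WYA]
2. ∠EYW = 147°  [linear pair at Y on EA]
3. ∠WEY = 23°  [△WEY]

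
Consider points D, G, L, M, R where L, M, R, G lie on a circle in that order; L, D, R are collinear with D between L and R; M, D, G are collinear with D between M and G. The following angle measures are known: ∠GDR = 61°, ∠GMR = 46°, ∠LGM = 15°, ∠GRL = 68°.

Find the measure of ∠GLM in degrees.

1. ∠MGR = 51°  [△RDG]
2. ∠GRM = 83°  [△MRG]
3. ∠GLM = 97°  [cyclic LMRG, opposite ∠L+∠R]

∠GLM = 97°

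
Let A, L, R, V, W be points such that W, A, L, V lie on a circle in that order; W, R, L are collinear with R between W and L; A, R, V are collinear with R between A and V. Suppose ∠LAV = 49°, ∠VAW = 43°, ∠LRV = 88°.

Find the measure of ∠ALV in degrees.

1. ∠VLW = 43°  [same arc WV]
2. ∠AVL = 49°  [△LRV]
3. ∠ALV = 82°  [△ALV]

∠ALV = 82°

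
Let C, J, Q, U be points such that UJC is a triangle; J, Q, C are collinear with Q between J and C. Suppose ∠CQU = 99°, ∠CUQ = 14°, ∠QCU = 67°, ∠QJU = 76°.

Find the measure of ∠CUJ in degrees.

∠CUJ = 37°

1. ∠JCU = 67°  [Q on ray CJ]
2. ∠CJU = 76°  [Q on ray JC]
3. ∠CUJ = 37°  [△UJC]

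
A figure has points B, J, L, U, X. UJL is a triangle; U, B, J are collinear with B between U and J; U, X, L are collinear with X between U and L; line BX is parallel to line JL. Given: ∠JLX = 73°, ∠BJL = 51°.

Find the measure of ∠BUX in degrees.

∠BUX = 56°

1. ∠JLU = 73°  [X on ray LU]
2. ∠LJU = 51°  [B on ray JU]
3. ∠JUL = 56°  [△UJL]
4. ∠BUX = 56°  [B on UJ, X on UL]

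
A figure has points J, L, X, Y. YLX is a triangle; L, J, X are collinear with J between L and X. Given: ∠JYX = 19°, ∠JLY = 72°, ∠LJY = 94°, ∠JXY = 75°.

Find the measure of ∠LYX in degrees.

∠LYX = 33°

1. ∠XLY = 72°  [J on ray LX]
2. ∠LXY = 75°  [J on ray XL]
3. ∠LYX = 33°  [△YLX]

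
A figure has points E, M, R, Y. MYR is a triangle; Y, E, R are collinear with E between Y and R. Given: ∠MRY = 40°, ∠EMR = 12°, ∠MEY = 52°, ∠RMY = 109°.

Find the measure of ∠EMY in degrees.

∠EMY = 97°

1. ∠MYR = 31°  [△MYR]
2. ∠EYM = 31°  [E on ray YR]
3. ∠EMY = 97°  [△MYE]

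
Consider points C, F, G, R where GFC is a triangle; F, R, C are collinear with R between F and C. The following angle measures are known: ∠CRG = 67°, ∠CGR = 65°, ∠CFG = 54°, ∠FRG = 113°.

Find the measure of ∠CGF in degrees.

1. ∠GCR = 48°  [△GRC]
2. ∠FCG = 48°  [R on ray CF]
3. ∠CGF = 78°  [△GFC]

∠CGF = 78°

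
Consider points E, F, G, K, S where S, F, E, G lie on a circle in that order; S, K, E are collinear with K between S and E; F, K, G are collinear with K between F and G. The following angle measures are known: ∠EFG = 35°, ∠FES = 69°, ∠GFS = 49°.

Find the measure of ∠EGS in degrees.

∠EGS = 96°

1. ∠ESG = 35°  [same arc EG]
2. ∠GES = 49°  [same arc SG]
3. ∠EGS = 96°  [△SEG]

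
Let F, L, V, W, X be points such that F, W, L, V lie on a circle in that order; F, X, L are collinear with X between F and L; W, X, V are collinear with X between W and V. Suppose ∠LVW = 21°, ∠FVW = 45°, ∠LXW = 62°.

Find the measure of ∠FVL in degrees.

1. ∠LFW = 21°  [same arc WL]
2. ∠FLW = 45°  [same arc FW]
3. ∠FWL = 114°  [△FWL]
4. ∠FVL = 66°  [cyclic FWLV, opposite ∠W+∠V]

∠FVL = 66°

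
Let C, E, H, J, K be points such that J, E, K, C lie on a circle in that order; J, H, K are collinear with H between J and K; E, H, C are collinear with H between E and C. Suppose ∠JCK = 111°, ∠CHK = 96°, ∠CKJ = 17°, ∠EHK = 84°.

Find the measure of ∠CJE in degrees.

1. ∠CJK = 52°  [△JKC]
2. ∠CHJ = 84°  [linear pair at H on JK]
3. ∠CEJ = 17°  [same arc JC]
4. ∠ECJ = 44°  [△JHC]
5. ∠CJE = 119°  [△JEC]

∠CJE = 119°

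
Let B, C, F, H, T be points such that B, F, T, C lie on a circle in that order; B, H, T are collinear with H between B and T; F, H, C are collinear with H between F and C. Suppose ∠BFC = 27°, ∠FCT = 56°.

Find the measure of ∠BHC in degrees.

∠BHC = 83°

1. ∠BTC = 27°  [same arc BC]
2. ∠CHT = 97°  [△THC]
3. ∠BHC = 83°  [linear pair at H on BT]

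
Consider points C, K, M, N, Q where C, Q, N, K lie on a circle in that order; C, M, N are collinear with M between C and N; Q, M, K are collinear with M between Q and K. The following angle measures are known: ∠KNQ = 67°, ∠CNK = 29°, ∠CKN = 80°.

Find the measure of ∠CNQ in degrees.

1. ∠KCQ = 113°  [cyclic CQNK, opposite ∠C+∠N]
2. ∠CQK = 29°  [same arc CK]
3. ∠CKQ = 38°  [△CQK]
4. ∠CNQ = 38°  [same arc CQ]

∠CNQ = 38°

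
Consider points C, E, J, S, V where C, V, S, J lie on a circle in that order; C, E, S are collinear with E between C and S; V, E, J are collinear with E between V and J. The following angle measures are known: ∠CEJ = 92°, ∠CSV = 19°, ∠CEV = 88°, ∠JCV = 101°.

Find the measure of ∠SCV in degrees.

∠SCV = 32°

1. ∠CJV = 19°  [same arc CV]
2. ∠CVJ = 60°  [△CVJ]
3. ∠SCV = 32°  [△CEV]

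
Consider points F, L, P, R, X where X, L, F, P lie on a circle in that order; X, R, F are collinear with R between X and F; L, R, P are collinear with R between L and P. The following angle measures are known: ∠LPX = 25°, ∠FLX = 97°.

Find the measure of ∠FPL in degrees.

1. ∠LFX = 25°  [same arc XL]
2. ∠FXL = 58°  [△XLF]
3. ∠FPL = 58°  [same arc LF]

∠FPL = 58°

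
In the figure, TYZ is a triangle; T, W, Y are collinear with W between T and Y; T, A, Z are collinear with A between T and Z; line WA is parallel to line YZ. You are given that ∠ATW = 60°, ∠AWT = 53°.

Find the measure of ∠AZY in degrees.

∠AZY = 67°

1. ∠TAW = 67°  [△TWA]
2. ∠WAZ = 113°  [linear pair at A on TZ]
3. ∠AZY = 67°  [WA∥YZ, co-interior at Z–A]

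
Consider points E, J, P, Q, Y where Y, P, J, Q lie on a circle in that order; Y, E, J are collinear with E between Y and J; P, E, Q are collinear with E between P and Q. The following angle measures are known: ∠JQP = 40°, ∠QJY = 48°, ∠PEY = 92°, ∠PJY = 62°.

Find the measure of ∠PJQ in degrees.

∠PJQ = 110°

1. ∠JEP = 88°  [linear pair at E on YJ]
2. ∠JPQ = 30°  [△PEJ]
3. ∠PJQ = 110°  [△PJQ]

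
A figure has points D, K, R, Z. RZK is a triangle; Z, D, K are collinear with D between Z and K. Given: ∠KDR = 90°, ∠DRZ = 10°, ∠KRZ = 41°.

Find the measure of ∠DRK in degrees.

∠DRK = 31°

1. ∠RDZ = 90°  [linear pair at D on ZK]
2. ∠DZR = 80°  [△RZD]
3. ∠KZR = 80°  [D on ray ZK]
4. ∠RKZ = 59°  [△RZK]
5. ∠DKR = 59°  [D on ray KZ]
6. ∠DRK = 31°  [△RDK]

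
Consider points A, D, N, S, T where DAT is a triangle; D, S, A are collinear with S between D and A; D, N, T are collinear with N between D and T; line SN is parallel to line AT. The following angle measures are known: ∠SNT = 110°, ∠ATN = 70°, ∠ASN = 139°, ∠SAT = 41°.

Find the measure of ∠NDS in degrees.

∠NDS = 69°

1. ∠DNS = 70°  [linear pair at N on DT]
2. ∠DSN = 41°  [linear pair at S on DA]
3. ∠NDS = 69°  [△DSN]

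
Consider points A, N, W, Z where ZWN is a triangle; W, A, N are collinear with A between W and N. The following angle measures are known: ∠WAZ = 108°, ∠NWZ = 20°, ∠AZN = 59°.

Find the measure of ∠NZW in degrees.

∠NZW = 111°

1. ∠NAZ = 72°  [linear pair at A on WN]
2. ∠ANZ = 49°  [△ZAN]
3. ∠WNZ = 49°  [A on ray NW]
4. ∠NZW = 111°  [△ZWN]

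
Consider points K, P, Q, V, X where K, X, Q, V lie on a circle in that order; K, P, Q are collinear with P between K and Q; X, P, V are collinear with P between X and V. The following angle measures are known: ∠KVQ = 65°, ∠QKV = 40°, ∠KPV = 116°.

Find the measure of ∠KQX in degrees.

∠KQX = 24°

1. ∠QXV = 40°  [same arc QV]
2. ∠QPX = 116°  [vertical angles at P]
3. ∠KQX = 24°  [△XPQ]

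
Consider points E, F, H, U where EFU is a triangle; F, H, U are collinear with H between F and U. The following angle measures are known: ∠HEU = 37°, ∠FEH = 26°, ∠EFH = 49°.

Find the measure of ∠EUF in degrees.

∠EUF = 68°

1. ∠EHF = 105°  [△EFH]
2. ∠EHU = 75°  [linear pair at H on FU]
3. ∠EUH = 68°  [△EHU]
4. ∠EUF = 68°  [H on ray UF]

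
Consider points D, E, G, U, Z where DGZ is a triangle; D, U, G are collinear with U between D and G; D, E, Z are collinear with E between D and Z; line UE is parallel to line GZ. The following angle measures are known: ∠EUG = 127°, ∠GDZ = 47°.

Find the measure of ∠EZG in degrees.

∠EZG = 80°

1. ∠DUE = 53°  [linear pair at U on DG]
2. ∠EDU = 47°  [U on DG, E on DZ]
3. ∠DEU = 80°  [△DUE]
4. ∠UEZ = 100°  [linear pair at E on DZ]
5. ∠EZG = 80°  [UE∥GZ, co-interior at Z–E]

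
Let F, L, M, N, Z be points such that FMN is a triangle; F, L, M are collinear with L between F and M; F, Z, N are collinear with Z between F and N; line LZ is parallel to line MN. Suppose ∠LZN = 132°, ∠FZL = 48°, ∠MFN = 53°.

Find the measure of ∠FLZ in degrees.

∠FLZ = 79°

1. ∠FNM = 48°  [LZ∥MN, corresponding at Z]
2. ∠FMN = 79°  [△FMN]
3. ∠FLZ = 79°  [LZ∥MN, corresponding at L]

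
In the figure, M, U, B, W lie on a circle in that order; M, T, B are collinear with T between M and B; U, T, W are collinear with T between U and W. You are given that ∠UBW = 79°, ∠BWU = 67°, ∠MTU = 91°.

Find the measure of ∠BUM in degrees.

1. ∠BUW = 34°  [△UBW]
2. ∠BMU = 67°  [same arc UB]
3. ∠BTU = 89°  [linear pair at T on MB]
4. ∠MBU = 57°  [△UTB]
5. ∠BUM = 56°  [△MUB]

∠BUM = 56°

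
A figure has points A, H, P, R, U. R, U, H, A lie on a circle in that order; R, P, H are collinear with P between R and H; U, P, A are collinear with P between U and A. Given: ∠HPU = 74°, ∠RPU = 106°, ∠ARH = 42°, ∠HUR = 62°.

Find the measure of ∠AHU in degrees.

∠AHU = 84°

1. ∠APH = 106°  [vertical angles at P]
2. ∠AUH = 42°  [same arc HA]
3. ∠HAR = 118°  [cyclic RUHA, opposite ∠U+∠A]
4. ∠AHR = 20°  [△RHA]
5. ∠HAU = 54°  [△HPA]
6. ∠AHU = 84°  [△UHA]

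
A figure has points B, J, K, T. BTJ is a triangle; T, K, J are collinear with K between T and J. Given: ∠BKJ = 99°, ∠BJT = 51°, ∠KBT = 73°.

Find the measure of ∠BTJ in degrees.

1. ∠BKT = 81°  [linear pair at K on TJ]
2. ∠BTK = 26°  [△BTK]
3. ∠BTJ = 26°  [K on ray TJ]

∠BTJ = 26°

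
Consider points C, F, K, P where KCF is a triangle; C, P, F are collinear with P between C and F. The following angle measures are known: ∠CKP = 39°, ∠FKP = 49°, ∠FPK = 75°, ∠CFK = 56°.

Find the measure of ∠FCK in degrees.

1. ∠CPK = 105°  [linear pair at P on CF]
2. ∠KCP = 36°  [△KCP]
3. ∠FCK = 36°  [P on ray CF]

∠FCK = 36°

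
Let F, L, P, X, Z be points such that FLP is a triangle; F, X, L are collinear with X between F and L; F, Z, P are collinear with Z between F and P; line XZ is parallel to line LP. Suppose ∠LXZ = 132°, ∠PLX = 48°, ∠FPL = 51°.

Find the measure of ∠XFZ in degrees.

1. ∠FXZ = 48°  [linear pair at X on FL]
2. ∠FZX = 51°  [XZ∥LP, corresponding at Z]
3. ∠XFZ = 81°  [△FXZ]

∠XFZ = 81°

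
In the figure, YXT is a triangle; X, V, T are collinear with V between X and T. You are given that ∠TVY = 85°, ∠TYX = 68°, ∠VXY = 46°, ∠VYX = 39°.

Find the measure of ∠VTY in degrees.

∠VTY = 66°

1. ∠TXY = 46°  [V on ray XT]
2. ∠XTY = 66°  [△YXT]
3. ∠VTY = 66°  [V on ray TX]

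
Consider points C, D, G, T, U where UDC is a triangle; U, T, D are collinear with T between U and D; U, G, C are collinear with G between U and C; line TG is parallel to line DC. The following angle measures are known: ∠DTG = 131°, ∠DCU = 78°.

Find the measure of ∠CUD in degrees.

∠CUD = 53°

1. ∠GTU = 49°  [linear pair at T on UD]
2. ∠TGU = 78°  [TG∥DC, corresponding at G]
3. ∠GUT = 53°  [△UTG]
4. ∠CUD = 53°  [T on UD, G on UC]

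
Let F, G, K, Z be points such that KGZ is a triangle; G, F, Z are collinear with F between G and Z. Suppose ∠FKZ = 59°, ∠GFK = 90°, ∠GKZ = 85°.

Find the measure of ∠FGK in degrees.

∠FGK = 64°

1. ∠KFZ = 90°  [linear pair at F on GZ]
2. ∠FZK = 31°  [△KFZ]
3. ∠GZK = 31°  [F on ray ZG]
4. ∠KGZ = 64°  [△KGZ]
5. ∠FGK = 64°  [F on ray GZ]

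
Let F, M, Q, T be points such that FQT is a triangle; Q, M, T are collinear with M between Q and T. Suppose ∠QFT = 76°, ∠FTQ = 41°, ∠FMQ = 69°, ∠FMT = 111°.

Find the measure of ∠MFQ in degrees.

1. ∠FQT = 63°  [△FQT]
2. ∠FQM = 63°  [M on ray QT]
3. ∠MFQ = 48°  [△FQM]

∠MFQ = 48°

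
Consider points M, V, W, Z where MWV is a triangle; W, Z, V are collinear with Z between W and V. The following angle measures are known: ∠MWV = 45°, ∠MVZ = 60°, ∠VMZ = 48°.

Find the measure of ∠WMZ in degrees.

1. ∠MWZ = 45°  [Z on ray WV]
2. ∠MZV = 72°  [△MZV]
3. ∠MZW = 108°  [linear pair at Z on WV]
4. ∠WMZ = 27°  [△MWZ]

∠WMZ = 27°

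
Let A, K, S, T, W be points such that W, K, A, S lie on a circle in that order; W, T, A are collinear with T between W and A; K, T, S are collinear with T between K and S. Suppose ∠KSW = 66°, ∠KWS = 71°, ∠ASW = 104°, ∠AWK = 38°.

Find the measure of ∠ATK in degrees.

∠ATK = 81°

1. ∠SKW = 43°  [△WKS]
2. ∠KTW = 99°  [△WTK]
3. ∠ATK = 81°  [linear pair at T on WA]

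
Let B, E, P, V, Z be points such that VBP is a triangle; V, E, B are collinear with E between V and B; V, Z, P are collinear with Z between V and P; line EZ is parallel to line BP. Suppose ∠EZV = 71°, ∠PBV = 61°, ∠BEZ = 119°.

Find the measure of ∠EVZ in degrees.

1. ∠BPV = 71°  [EZ∥BP, corresponding at Z]
2. ∠BVP = 48°  [△VBP]
3. ∠EVZ = 48°  [E on VB, Z on VP]

∠EVZ = 48°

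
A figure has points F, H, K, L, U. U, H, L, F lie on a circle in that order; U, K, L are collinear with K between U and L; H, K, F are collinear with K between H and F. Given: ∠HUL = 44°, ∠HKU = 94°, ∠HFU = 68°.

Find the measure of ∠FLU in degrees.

∠FLU = 42°

1. ∠HFL = 44°  [same arc HL]
2. ∠FKL = 94°  [vertical angles at K]
3. ∠FLU = 42°  [△LKF]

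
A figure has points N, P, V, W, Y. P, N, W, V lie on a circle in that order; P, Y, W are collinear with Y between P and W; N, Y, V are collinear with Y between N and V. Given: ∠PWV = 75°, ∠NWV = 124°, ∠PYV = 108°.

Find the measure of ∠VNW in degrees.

1. ∠VYW = 72°  [linear pair at Y on PW]
2. ∠NVW = 33°  [△WYV]
3. ∠VNW = 23°  [△NWV]

∠VNW = 23°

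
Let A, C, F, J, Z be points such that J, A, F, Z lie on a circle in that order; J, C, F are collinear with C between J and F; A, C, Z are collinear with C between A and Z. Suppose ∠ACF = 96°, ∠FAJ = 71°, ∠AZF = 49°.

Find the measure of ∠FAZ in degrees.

1. ∠AJF = 49°  [same arc AF]
2. ∠AFJ = 60°  [△JAF]
3. ∠FAZ = 24°  [△ACF]

∠FAZ = 24°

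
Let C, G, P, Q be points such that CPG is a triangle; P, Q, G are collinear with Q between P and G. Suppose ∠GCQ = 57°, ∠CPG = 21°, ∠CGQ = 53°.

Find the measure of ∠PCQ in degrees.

∠PCQ = 49°

1. ∠CQG = 70°  [△CQG]
2. ∠CPQ = 21°  [Q on ray PG]
3. ∠CQP = 110°  [linear pair at Q on PG]
4. ∠PCQ = 49°  [△CPQ]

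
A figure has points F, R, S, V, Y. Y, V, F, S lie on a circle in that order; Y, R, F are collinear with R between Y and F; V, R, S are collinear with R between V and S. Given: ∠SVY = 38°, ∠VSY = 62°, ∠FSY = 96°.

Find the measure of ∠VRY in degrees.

∠VRY = 108°

1. ∠VFY = 62°  [same arc YV]
2. ∠FVY = 84°  [cyclic YVFS, opposite ∠V+∠S]
3. ∠FYV = 34°  [△YVF]
4. ∠VRY = 108°  [△YRV]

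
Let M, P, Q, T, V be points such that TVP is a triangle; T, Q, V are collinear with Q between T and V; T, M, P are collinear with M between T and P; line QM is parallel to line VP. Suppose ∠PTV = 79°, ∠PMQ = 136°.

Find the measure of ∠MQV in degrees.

∠MQV = 123°

1. ∠MTQ = 79°  [Q on TV, M on TP]
2. ∠QMT = 44°  [linear pair at M on TP]
3. ∠MQT = 57°  [△TQM]
4. ∠MQV = 123°  [linear pair at Q on TV]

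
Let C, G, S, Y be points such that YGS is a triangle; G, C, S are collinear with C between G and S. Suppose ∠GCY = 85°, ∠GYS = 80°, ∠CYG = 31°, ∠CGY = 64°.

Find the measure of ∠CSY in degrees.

∠CSY = 36°

1. ∠SGY = 64°  [C on ray GS]
2. ∠GSY = 36°  [△YGS]
3. ∠CSY = 36°  [C on ray SG]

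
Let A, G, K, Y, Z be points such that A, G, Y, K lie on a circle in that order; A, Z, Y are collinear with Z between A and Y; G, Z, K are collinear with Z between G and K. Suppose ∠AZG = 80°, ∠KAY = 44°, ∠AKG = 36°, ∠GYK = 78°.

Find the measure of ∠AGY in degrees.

1. ∠KGY = 44°  [same arc YK]
2. ∠AYG = 36°  [same arc AG]
3. ∠GKY = 58°  [△GYK]
4. ∠GAY = 58°  [same arc GY]
5. ∠AGY = 86°  [△AGY]

∠AGY = 86°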